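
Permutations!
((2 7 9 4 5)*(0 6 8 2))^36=((0 6 8 2 7 9 4 5))^36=(0 7)(2 5)(4 8)(6 9)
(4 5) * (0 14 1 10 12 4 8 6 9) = (0 14 1 10 12 4 5 8 6 9) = [14, 10, 2, 3, 5, 8, 9, 7, 6, 0, 12, 11, 4, 13, 1]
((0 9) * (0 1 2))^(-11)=(0 9 1 2)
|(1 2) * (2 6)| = |(1 6 2)| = 3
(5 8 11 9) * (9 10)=(5 8 11 10 9)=[0, 1, 2, 3, 4, 8, 6, 7, 11, 5, 9, 10]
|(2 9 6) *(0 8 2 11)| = 6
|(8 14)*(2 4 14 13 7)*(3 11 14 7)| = 15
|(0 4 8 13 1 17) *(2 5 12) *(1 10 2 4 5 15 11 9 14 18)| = |(0 5 12 4 8 13 10 2 15 11 9 14 18 1 17)| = 15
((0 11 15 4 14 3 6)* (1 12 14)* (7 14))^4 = ((0 11 15 4 1 12 7 14 3 6))^4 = (0 1 3 15 7)(4 14 11 12 6)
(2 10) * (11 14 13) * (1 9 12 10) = (1 9 12 10 2)(11 14 13) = [0, 9, 1, 3, 4, 5, 6, 7, 8, 12, 2, 14, 10, 11, 13]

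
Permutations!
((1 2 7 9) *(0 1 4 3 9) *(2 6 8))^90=(9)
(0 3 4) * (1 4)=[3, 4, 2, 1, 0]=(0 3 1 4)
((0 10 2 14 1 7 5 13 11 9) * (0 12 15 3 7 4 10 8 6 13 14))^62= (0 10 1 5 3 12 11 6)(2 4 14 7 15 9 13 8)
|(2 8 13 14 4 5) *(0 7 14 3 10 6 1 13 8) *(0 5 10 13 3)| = |(0 7 14 4 10 6 1 3 13)(2 5)| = 18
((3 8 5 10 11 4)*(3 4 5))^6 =((3 8)(5 10 11))^6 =(11)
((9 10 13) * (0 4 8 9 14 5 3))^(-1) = ((0 4 8 9 10 13 14 5 3))^(-1) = (0 3 5 14 13 10 9 8 4)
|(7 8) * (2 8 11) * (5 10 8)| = 6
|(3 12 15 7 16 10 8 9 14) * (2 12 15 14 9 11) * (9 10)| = 11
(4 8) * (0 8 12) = [8, 1, 2, 3, 12, 5, 6, 7, 4, 9, 10, 11, 0] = (0 8 4 12)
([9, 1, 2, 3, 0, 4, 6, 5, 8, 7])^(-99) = (0 9 7 5 4)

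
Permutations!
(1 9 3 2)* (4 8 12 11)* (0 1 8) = (0 1 9 3 2 8 12 11 4) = [1, 9, 8, 2, 0, 5, 6, 7, 12, 3, 10, 4, 11]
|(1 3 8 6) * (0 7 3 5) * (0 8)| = |(0 7 3)(1 5 8 6)| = 12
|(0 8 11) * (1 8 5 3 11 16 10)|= |(0 5 3 11)(1 8 16 10)|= 4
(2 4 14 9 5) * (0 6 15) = (0 6 15)(2 4 14 9 5) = [6, 1, 4, 3, 14, 2, 15, 7, 8, 5, 10, 11, 12, 13, 9, 0]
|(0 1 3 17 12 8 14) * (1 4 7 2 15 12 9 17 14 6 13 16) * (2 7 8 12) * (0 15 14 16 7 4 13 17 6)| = 15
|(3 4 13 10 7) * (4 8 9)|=7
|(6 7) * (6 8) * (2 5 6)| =5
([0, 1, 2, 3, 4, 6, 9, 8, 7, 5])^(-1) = [0, 1, 2, 3, 4, 9, 5, 8, 7, 6]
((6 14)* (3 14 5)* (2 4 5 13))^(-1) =((2 4 5 3 14 6 13))^(-1) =(2 13 6 14 3 5 4)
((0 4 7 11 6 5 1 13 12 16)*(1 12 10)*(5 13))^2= ((0 4 7 11 6 13 10 1 5 12 16))^2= (0 7 6 10 5 16 4 11 13 1 12)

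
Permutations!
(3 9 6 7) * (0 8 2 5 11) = (0 8 2 5 11)(3 9 6 7) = [8, 1, 5, 9, 4, 11, 7, 3, 2, 6, 10, 0]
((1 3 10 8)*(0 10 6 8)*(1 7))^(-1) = (0 10)(1 7 8 6 3)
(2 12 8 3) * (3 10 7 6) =(2 12 8 10 7 6 3) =[0, 1, 12, 2, 4, 5, 3, 6, 10, 9, 7, 11, 8]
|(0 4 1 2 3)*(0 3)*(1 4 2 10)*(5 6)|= |(0 2)(1 10)(5 6)|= 2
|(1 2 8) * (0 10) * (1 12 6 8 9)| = 6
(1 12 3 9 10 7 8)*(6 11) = (1 12 3 9 10 7 8)(6 11) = [0, 12, 2, 9, 4, 5, 11, 8, 1, 10, 7, 6, 3]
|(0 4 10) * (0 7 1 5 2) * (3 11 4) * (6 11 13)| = |(0 3 13 6 11 4 10 7 1 5 2)| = 11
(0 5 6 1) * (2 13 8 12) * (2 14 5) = [2, 0, 13, 3, 4, 6, 1, 7, 12, 9, 10, 11, 14, 8, 5] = (0 2 13 8 12 14 5 6 1)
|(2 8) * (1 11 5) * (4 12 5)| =10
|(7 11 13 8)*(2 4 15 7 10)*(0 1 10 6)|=11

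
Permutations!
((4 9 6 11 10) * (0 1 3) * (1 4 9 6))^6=(0 1 10 6)(3 9 11 4)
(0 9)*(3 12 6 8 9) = [3, 1, 2, 12, 4, 5, 8, 7, 9, 0, 10, 11, 6] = (0 3 12 6 8 9)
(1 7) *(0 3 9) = (0 3 9)(1 7) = [3, 7, 2, 9, 4, 5, 6, 1, 8, 0]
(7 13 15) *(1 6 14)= [0, 6, 2, 3, 4, 5, 14, 13, 8, 9, 10, 11, 12, 15, 1, 7]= (1 6 14)(7 13 15)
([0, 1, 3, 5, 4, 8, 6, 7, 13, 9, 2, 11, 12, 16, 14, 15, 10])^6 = [0, 1, 10, 2, 4, 3, 6, 7, 5, 9, 16, 11, 12, 8, 14, 15, 13]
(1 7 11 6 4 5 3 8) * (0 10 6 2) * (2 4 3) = (0 10 6 3 8 1 7 11 4 5 2) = [10, 7, 0, 8, 5, 2, 3, 11, 1, 9, 6, 4]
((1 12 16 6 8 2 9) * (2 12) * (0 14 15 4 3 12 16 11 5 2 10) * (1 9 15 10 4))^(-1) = ((0 14 10)(1 4 3 12 11 5 2 15)(6 8 16))^(-1) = (0 10 14)(1 15 2 5 11 12 3 4)(6 16 8)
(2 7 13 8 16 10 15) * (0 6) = [6, 1, 7, 3, 4, 5, 0, 13, 16, 9, 15, 11, 12, 8, 14, 2, 10] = (0 6)(2 7 13 8 16 10 15)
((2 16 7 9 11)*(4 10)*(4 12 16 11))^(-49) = (2 11)(4 9 7 16 12 10)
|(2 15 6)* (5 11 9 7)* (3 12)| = |(2 15 6)(3 12)(5 11 9 7)| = 12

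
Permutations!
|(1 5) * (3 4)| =2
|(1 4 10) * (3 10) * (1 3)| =|(1 4)(3 10)| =2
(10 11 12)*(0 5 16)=(0 5 16)(10 11 12)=[5, 1, 2, 3, 4, 16, 6, 7, 8, 9, 11, 12, 10, 13, 14, 15, 0]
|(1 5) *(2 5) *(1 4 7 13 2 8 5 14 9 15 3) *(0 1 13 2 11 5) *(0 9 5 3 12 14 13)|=14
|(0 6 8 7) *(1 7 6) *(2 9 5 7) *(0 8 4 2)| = 14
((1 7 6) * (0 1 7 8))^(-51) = (8)(6 7)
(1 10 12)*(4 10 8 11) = (1 8 11 4 10 12) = [0, 8, 2, 3, 10, 5, 6, 7, 11, 9, 12, 4, 1]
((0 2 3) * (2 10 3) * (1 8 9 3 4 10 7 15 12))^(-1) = ((0 7 15 12 1 8 9 3)(4 10))^(-1) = (0 3 9 8 1 12 15 7)(4 10)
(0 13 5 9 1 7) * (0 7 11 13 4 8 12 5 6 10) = (0 4 8 12 5 9 1 11 13 6 10) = [4, 11, 2, 3, 8, 9, 10, 7, 12, 1, 0, 13, 5, 6]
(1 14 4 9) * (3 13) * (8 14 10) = [0, 10, 2, 13, 9, 5, 6, 7, 14, 1, 8, 11, 12, 3, 4] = (1 10 8 14 4 9)(3 13)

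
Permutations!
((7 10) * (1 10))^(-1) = (1 7 10)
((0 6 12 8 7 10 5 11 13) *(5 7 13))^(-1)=(0 13 8 12 6)(5 11)(7 10)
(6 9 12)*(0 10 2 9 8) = (0 10 2 9 12 6 8) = [10, 1, 9, 3, 4, 5, 8, 7, 0, 12, 2, 11, 6]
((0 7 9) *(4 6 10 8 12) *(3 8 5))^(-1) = ((0 7 9)(3 8 12 4 6 10 5))^(-1) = (0 9 7)(3 5 10 6 4 12 8)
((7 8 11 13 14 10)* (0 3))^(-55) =((0 3)(7 8 11 13 14 10))^(-55) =(0 3)(7 10 14 13 11 8)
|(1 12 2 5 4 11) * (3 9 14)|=|(1 12 2 5 4 11)(3 9 14)|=6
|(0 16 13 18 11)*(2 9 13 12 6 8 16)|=12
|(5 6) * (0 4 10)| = 6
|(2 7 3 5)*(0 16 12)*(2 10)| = |(0 16 12)(2 7 3 5 10)| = 15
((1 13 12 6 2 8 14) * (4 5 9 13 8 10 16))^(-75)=(2 13 4)(5 10 12)(6 9 16)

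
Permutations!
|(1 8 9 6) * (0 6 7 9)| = 4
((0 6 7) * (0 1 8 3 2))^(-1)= (0 2 3 8 1 7 6)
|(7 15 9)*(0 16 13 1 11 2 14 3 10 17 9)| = 13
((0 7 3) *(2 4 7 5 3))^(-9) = ((0 5 3)(2 4 7))^(-9) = (7)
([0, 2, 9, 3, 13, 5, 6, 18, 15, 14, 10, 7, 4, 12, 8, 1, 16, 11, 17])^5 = (1 15 8 14 9 2)(4 12 13)(7 18 17 11)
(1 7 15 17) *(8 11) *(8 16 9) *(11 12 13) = (1 7 15 17)(8 12 13 11 16 9) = [0, 7, 2, 3, 4, 5, 6, 15, 12, 8, 10, 16, 13, 11, 14, 17, 9, 1]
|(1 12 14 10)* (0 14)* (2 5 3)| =15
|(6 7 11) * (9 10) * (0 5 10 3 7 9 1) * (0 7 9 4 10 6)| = |(0 5 6 4 10 1 7 11)(3 9)| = 8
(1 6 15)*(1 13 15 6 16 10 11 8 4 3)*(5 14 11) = (1 16 10 5 14 11 8 4 3)(13 15) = [0, 16, 2, 1, 3, 14, 6, 7, 4, 9, 5, 8, 12, 15, 11, 13, 10]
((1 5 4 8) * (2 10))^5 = ((1 5 4 8)(2 10))^5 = (1 5 4 8)(2 10)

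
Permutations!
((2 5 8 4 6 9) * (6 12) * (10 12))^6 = ((2 5 8 4 10 12 6 9))^6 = (2 6 10 8)(4 5 9 12)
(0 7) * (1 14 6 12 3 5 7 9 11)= (0 9 11 1 14 6 12 3 5 7)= [9, 14, 2, 5, 4, 7, 12, 0, 8, 11, 10, 1, 3, 13, 6]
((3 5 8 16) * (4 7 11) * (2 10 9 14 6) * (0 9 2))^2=((0 9 14 6)(2 10)(3 5 8 16)(4 7 11))^2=(0 14)(3 8)(4 11 7)(5 16)(6 9)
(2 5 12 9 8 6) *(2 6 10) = (2 5 12 9 8 10) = [0, 1, 5, 3, 4, 12, 6, 7, 10, 8, 2, 11, 9]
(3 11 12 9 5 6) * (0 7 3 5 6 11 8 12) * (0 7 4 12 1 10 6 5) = [4, 10, 2, 8, 12, 11, 0, 3, 1, 5, 6, 7, 9] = (0 4 12 9 5 11 7 3 8 1 10 6)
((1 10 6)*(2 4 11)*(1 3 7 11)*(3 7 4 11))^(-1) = (1 4 3 7 6 10)(2 11)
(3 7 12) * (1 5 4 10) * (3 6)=(1 5 4 10)(3 7 12 6)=[0, 5, 2, 7, 10, 4, 3, 12, 8, 9, 1, 11, 6]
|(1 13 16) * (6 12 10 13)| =|(1 6 12 10 13 16)| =6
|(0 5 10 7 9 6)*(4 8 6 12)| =9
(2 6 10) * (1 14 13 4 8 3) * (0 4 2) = (0 4 8 3 1 14 13 2 6 10) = [4, 14, 6, 1, 8, 5, 10, 7, 3, 9, 0, 11, 12, 2, 13]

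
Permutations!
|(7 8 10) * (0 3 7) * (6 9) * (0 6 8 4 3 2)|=|(0 2)(3 7 4)(6 9 8 10)|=12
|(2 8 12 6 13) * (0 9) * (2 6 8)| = 2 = |(0 9)(6 13)(8 12)|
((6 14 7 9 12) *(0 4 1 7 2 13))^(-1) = (0 13 2 14 6 12 9 7 1 4)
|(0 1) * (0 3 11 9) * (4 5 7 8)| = 20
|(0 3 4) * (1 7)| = 6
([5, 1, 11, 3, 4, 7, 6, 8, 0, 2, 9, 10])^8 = (11)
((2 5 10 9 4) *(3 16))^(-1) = (2 4 9 10 5)(3 16)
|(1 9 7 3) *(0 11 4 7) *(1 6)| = 8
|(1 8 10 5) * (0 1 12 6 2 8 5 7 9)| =|(0 1 5 12 6 2 8 10 7 9)| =10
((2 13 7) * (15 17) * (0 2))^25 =((0 2 13 7)(15 17))^25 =(0 2 13 7)(15 17)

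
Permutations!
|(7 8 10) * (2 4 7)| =5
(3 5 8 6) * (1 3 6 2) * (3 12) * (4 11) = (1 12 3 5 8 2)(4 11) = [0, 12, 1, 5, 11, 8, 6, 7, 2, 9, 10, 4, 3]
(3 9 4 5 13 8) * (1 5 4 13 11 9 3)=(1 5 11 9 13 8)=[0, 5, 2, 3, 4, 11, 6, 7, 1, 13, 10, 9, 12, 8]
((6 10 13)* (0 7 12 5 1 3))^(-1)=(0 3 1 5 12 7)(6 13 10)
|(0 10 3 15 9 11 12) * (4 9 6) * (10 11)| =6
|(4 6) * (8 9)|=|(4 6)(8 9)|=2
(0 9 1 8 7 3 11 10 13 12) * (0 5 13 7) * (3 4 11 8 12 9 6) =(0 6 3 8)(1 12 5 13 9)(4 11 10 7) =[6, 12, 2, 8, 11, 13, 3, 4, 0, 1, 7, 10, 5, 9]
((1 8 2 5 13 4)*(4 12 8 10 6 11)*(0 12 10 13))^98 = ((0 12 8 2 5)(1 13 10 6 11 4))^98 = (0 2 12 5 8)(1 10 11)(4 13 6)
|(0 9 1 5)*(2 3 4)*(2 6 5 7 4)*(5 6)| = 6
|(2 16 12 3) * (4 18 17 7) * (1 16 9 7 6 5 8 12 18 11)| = 14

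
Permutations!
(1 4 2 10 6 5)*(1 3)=[0, 4, 10, 1, 2, 3, 5, 7, 8, 9, 6]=(1 4 2 10 6 5 3)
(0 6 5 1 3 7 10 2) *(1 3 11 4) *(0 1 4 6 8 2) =(0 8 2 1 11 6 5 3 7 10) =[8, 11, 1, 7, 4, 3, 5, 10, 2, 9, 0, 6]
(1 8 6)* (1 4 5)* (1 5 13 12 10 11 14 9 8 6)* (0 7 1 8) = [7, 6, 2, 3, 13, 5, 4, 1, 8, 0, 11, 14, 10, 12, 9] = (0 7 1 6 4 13 12 10 11 14 9)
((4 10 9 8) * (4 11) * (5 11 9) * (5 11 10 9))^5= (4 11 10 5 8 9)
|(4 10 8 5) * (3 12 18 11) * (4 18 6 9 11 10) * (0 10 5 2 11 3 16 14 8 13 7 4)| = 20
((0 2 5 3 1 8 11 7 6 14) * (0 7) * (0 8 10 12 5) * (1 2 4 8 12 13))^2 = (0 8 12 3)(1 13 10)(2 4 11 5)(6 7 14)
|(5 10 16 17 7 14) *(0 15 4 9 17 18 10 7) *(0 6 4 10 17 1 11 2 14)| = 15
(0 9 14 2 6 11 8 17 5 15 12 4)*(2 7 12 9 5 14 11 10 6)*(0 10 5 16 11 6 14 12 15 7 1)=(0 16 11 8 17 12 4 10 14 1)(5 7 15 9 6)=[16, 0, 2, 3, 10, 7, 5, 15, 17, 6, 14, 8, 4, 13, 1, 9, 11, 12]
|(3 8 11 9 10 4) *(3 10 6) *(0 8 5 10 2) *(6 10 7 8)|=11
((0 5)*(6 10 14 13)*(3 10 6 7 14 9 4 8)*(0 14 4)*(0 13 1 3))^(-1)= ((0 5 14 1 3 10 9 13 7 4 8))^(-1)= (0 8 4 7 13 9 10 3 1 14 5)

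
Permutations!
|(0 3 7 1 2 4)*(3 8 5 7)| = 7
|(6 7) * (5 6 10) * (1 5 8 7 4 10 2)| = |(1 5 6 4 10 8 7 2)| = 8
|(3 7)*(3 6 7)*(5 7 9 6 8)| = 6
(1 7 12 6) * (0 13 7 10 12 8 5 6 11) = [13, 10, 2, 3, 4, 6, 1, 8, 5, 9, 12, 0, 11, 7] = (0 13 7 8 5 6 1 10 12 11)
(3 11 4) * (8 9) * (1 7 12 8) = (1 7 12 8 9)(3 11 4) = [0, 7, 2, 11, 3, 5, 6, 12, 9, 1, 10, 4, 8]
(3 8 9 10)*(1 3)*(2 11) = (1 3 8 9 10)(2 11) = [0, 3, 11, 8, 4, 5, 6, 7, 9, 10, 1, 2]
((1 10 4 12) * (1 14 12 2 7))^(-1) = (1 7 2 4 10)(12 14)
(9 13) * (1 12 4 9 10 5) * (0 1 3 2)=[1, 12, 0, 2, 9, 3, 6, 7, 8, 13, 5, 11, 4, 10]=(0 1 12 4 9 13 10 5 3 2)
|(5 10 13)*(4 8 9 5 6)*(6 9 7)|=|(4 8 7 6)(5 10 13 9)|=4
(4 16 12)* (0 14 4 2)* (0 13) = [14, 1, 13, 3, 16, 5, 6, 7, 8, 9, 10, 11, 2, 0, 4, 15, 12] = (0 14 4 16 12 2 13)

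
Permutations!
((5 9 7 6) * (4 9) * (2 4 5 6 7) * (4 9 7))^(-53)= ((2 9)(4 7))^(-53)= (2 9)(4 7)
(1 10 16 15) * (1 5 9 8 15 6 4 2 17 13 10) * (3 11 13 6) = (2 17 6 4)(3 11 13 10 16)(5 9 8 15) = [0, 1, 17, 11, 2, 9, 4, 7, 15, 8, 16, 13, 12, 10, 14, 5, 3, 6]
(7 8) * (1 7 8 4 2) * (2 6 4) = (8)(1 7 2)(4 6) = [0, 7, 1, 3, 6, 5, 4, 2, 8]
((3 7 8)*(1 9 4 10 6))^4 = (1 6 10 4 9)(3 7 8)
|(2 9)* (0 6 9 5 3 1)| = |(0 6 9 2 5 3 1)| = 7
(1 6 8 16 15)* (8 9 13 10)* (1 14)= (1 6 9 13 10 8 16 15 14)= [0, 6, 2, 3, 4, 5, 9, 7, 16, 13, 8, 11, 12, 10, 1, 14, 15]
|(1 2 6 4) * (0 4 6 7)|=5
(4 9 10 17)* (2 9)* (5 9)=(2 5 9 10 17 4)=[0, 1, 5, 3, 2, 9, 6, 7, 8, 10, 17, 11, 12, 13, 14, 15, 16, 4]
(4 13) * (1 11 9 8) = (1 11 9 8)(4 13) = [0, 11, 2, 3, 13, 5, 6, 7, 1, 8, 10, 9, 12, 4]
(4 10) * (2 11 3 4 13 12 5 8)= [0, 1, 11, 4, 10, 8, 6, 7, 2, 9, 13, 3, 5, 12]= (2 11 3 4 10 13 12 5 8)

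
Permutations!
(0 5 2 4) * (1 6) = [5, 6, 4, 3, 0, 2, 1] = (0 5 2 4)(1 6)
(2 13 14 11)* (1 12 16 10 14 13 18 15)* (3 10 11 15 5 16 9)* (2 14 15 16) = [0, 12, 18, 10, 4, 2, 6, 7, 8, 3, 15, 14, 9, 13, 16, 1, 11, 17, 5] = (1 12 9 3 10 15)(2 18 5)(11 14 16)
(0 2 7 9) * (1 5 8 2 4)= [4, 5, 7, 3, 1, 8, 6, 9, 2, 0]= (0 4 1 5 8 2 7 9)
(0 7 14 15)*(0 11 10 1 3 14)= (0 7)(1 3 14 15 11 10)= [7, 3, 2, 14, 4, 5, 6, 0, 8, 9, 1, 10, 12, 13, 15, 11]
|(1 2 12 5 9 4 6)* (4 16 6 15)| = 14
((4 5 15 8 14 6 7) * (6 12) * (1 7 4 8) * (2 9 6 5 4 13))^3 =((1 7 8 14 12 5 15)(2 9 6 13))^3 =(1 14 15 8 5 7 12)(2 13 6 9)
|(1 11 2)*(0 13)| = |(0 13)(1 11 2)| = 6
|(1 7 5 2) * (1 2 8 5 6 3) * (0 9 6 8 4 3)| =|(0 9 6)(1 7 8 5 4 3)| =6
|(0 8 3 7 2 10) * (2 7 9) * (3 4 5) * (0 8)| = 7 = |(2 10 8 4 5 3 9)|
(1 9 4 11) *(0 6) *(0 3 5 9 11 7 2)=[6, 11, 0, 5, 7, 9, 3, 2, 8, 4, 10, 1]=(0 6 3 5 9 4 7 2)(1 11)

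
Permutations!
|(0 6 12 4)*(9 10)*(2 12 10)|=7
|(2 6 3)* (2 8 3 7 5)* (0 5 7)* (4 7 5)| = |(0 4 7 5 2 6)(3 8)| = 6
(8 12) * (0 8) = (0 8 12) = [8, 1, 2, 3, 4, 5, 6, 7, 12, 9, 10, 11, 0]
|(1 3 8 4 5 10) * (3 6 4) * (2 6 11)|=14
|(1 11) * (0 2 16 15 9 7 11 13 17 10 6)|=12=|(0 2 16 15 9 7 11 1 13 17 10 6)|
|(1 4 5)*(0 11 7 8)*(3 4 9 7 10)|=|(0 11 10 3 4 5 1 9 7 8)|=10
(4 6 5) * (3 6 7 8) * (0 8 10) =(0 8 3 6 5 4 7 10) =[8, 1, 2, 6, 7, 4, 5, 10, 3, 9, 0]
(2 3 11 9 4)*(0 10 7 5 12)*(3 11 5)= (0 10 7 3 5 12)(2 11 9 4)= [10, 1, 11, 5, 2, 12, 6, 3, 8, 4, 7, 9, 0]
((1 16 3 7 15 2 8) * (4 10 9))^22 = ((1 16 3 7 15 2 8)(4 10 9))^22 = (1 16 3 7 15 2 8)(4 10 9)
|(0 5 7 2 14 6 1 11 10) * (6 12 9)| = 11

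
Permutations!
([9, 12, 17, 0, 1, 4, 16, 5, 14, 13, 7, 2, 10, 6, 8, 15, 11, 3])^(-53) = (0 9 13 6 16 11 2 17 3)(1 12 10 7 5 4)(8 14)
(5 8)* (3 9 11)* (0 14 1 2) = (0 14 1 2)(3 9 11)(5 8) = [14, 2, 0, 9, 4, 8, 6, 7, 5, 11, 10, 3, 12, 13, 1]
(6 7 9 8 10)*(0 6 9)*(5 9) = (0 6 7)(5 9 8 10) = [6, 1, 2, 3, 4, 9, 7, 0, 10, 8, 5]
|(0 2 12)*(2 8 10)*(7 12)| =6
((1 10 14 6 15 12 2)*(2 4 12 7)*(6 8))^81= ((1 10 14 8 6 15 7 2)(4 12))^81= (1 10 14 8 6 15 7 2)(4 12)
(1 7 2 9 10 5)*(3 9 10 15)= (1 7 2 10 5)(3 9 15)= [0, 7, 10, 9, 4, 1, 6, 2, 8, 15, 5, 11, 12, 13, 14, 3]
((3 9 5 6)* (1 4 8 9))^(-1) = ((1 4 8 9 5 6 3))^(-1) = (1 3 6 5 9 8 4)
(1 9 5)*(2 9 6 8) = [0, 6, 9, 3, 4, 1, 8, 7, 2, 5] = (1 6 8 2 9 5)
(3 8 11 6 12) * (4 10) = (3 8 11 6 12)(4 10) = [0, 1, 2, 8, 10, 5, 12, 7, 11, 9, 4, 6, 3]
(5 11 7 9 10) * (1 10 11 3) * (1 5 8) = [0, 10, 2, 5, 4, 3, 6, 9, 1, 11, 8, 7] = (1 10 8)(3 5)(7 9 11)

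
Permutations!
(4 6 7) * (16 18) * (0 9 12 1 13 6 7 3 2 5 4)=[9, 13, 5, 2, 7, 4, 3, 0, 8, 12, 10, 11, 1, 6, 14, 15, 18, 17, 16]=(0 9 12 1 13 6 3 2 5 4 7)(16 18)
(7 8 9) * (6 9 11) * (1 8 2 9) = (1 8 11 6)(2 9 7) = [0, 8, 9, 3, 4, 5, 1, 2, 11, 7, 10, 6]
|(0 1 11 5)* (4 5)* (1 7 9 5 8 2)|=|(0 7 9 5)(1 11 4 8 2)|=20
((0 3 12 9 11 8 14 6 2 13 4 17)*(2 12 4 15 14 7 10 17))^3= ((0 3 4 2 13 15 14 6 12 9 11 8 7 10 17))^3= (0 2 14 9 7)(3 13 6 11 10)(4 15 12 8 17)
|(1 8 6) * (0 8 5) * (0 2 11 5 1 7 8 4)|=6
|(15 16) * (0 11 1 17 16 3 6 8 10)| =|(0 11 1 17 16 15 3 6 8 10)| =10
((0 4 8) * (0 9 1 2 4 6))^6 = (1 2 4 8 9)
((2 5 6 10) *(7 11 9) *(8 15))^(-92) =(15)(7 11 9)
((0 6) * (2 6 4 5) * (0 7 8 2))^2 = ((0 4 5)(2 6 7 8))^2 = (0 5 4)(2 7)(6 8)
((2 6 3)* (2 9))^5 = (2 6 3 9)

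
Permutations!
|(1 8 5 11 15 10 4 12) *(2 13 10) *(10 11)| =|(1 8 5 10 4 12)(2 13 11 15)| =12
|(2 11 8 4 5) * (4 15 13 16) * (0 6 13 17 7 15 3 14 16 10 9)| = |(0 6 13 10 9)(2 11 8 3 14 16 4 5)(7 15 17)| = 120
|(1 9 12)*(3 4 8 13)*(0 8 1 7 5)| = |(0 8 13 3 4 1 9 12 7 5)| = 10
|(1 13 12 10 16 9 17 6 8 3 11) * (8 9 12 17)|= |(1 13 17 6 9 8 3 11)(10 16 12)|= 24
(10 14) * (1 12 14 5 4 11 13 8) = (1 12 14 10 5 4 11 13 8) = [0, 12, 2, 3, 11, 4, 6, 7, 1, 9, 5, 13, 14, 8, 10]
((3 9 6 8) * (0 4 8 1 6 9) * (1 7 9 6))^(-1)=((0 4 8 3)(6 7 9))^(-1)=(0 3 8 4)(6 9 7)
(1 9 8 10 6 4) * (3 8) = (1 9 3 8 10 6 4) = [0, 9, 2, 8, 1, 5, 4, 7, 10, 3, 6]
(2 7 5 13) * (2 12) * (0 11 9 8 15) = (0 11 9 8 15)(2 7 5 13 12) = [11, 1, 7, 3, 4, 13, 6, 5, 15, 8, 10, 9, 2, 12, 14, 0]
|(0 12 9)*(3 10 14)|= 3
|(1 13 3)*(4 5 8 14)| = 12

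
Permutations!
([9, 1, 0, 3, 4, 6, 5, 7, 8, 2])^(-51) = (9)(5 6)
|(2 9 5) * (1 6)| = |(1 6)(2 9 5)| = 6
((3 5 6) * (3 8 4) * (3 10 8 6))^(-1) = (3 5)(4 8 10)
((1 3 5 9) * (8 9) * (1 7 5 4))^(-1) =((1 3 4)(5 8 9 7))^(-1) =(1 4 3)(5 7 9 8)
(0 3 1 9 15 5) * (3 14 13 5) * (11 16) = (0 14 13 5)(1 9 15 3)(11 16) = [14, 9, 2, 1, 4, 0, 6, 7, 8, 15, 10, 16, 12, 5, 13, 3, 11]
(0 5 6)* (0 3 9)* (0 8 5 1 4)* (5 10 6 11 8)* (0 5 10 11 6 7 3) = [1, 4, 2, 9, 5, 6, 0, 3, 11, 10, 7, 8] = (0 1 4 5 6)(3 9 10 7)(8 11)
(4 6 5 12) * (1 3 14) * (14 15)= (1 3 15 14)(4 6 5 12)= [0, 3, 2, 15, 6, 12, 5, 7, 8, 9, 10, 11, 4, 13, 1, 14]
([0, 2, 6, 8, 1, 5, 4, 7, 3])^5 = [0, 2, 6, 8, 1, 5, 4, 7, 3]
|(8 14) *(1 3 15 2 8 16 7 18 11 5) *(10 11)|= 12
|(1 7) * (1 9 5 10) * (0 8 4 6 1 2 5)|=|(0 8 4 6 1 7 9)(2 5 10)|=21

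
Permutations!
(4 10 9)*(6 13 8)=(4 10 9)(6 13 8)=[0, 1, 2, 3, 10, 5, 13, 7, 6, 4, 9, 11, 12, 8]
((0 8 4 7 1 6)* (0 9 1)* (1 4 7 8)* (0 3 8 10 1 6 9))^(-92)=(10)(3 8 7)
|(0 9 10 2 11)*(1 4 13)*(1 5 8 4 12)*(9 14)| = 12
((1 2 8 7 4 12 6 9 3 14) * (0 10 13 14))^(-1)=((0 10 13 14 1 2 8 7 4 12 6 9 3))^(-1)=(0 3 9 6 12 4 7 8 2 1 14 13 10)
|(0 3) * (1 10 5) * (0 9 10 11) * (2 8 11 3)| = 20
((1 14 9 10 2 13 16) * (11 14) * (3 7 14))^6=(1 10 3 13 14)(2 7 16 9 11)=((1 11 3 7 14 9 10 2 13 16))^6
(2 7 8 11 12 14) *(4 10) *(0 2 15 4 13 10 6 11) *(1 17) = (0 2 7 8)(1 17)(4 6 11 12 14 15)(10 13) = [2, 17, 7, 3, 6, 5, 11, 8, 0, 9, 13, 12, 14, 10, 15, 4, 16, 1]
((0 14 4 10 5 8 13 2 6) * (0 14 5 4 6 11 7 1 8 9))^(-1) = ((0 5 9)(1 8 13 2 11 7)(4 10)(6 14))^(-1) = (0 9 5)(1 7 11 2 13 8)(4 10)(6 14)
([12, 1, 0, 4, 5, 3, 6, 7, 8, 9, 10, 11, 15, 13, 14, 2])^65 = [12, 1, 0, 5, 3, 4, 6, 7, 8, 9, 10, 11, 15, 13, 14, 2]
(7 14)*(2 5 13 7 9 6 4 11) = [0, 1, 5, 3, 11, 13, 4, 14, 8, 6, 10, 2, 12, 7, 9] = (2 5 13 7 14 9 6 4 11)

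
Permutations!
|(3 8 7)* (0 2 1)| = 3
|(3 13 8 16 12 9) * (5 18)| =|(3 13 8 16 12 9)(5 18)| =6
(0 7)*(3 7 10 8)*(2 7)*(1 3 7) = (0 10 8 7)(1 3 2) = [10, 3, 1, 2, 4, 5, 6, 0, 7, 9, 8]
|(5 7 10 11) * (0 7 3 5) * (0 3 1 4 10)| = |(0 7)(1 4 10 11 3 5)| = 6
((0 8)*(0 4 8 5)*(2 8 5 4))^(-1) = (0 5 4)(2 8)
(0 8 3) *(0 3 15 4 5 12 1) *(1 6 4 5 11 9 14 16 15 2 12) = (0 8 2 12 6 4 11 9 14 16 15 5 1) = [8, 0, 12, 3, 11, 1, 4, 7, 2, 14, 10, 9, 6, 13, 16, 5, 15]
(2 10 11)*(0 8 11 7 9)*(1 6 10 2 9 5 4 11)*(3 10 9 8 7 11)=(0 7 5 4 3 10 11 8 1 6 9)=[7, 6, 2, 10, 3, 4, 9, 5, 1, 0, 11, 8]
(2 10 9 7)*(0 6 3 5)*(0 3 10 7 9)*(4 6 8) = (0 8 4 6 10)(2 7)(3 5) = [8, 1, 7, 5, 6, 3, 10, 2, 4, 9, 0]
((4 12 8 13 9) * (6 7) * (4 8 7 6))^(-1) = ((4 12 7)(8 13 9))^(-1) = (4 7 12)(8 9 13)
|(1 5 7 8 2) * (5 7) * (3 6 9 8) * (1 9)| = |(1 7 3 6)(2 9 8)| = 12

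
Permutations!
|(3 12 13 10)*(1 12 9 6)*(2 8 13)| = 9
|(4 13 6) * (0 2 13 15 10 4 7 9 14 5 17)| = 9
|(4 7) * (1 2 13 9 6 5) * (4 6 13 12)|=|(1 2 12 4 7 6 5)(9 13)|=14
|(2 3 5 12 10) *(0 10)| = 6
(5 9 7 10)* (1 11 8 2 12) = [0, 11, 12, 3, 4, 9, 6, 10, 2, 7, 5, 8, 1] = (1 11 8 2 12)(5 9 7 10)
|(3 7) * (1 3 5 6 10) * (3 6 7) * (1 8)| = 4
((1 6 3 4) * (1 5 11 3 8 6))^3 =(3 11 5 4)(6 8)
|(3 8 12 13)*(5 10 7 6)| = 4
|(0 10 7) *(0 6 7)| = 2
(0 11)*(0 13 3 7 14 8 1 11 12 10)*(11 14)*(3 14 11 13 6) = (0 12 10)(1 11 6 3 7 13 14 8) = [12, 11, 2, 7, 4, 5, 3, 13, 1, 9, 0, 6, 10, 14, 8]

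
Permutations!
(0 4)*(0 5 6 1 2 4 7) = (0 7)(1 2 4 5 6) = [7, 2, 4, 3, 5, 6, 1, 0]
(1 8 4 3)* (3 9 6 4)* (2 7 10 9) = (1 8 3)(2 7 10 9 6 4) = [0, 8, 7, 1, 2, 5, 4, 10, 3, 6, 9]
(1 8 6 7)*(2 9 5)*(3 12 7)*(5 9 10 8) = [0, 5, 10, 12, 4, 2, 3, 1, 6, 9, 8, 11, 7] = (1 5 2 10 8 6 3 12 7)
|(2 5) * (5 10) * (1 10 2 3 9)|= 5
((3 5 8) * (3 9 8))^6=(9)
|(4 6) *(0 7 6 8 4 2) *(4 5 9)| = |(0 7 6 2)(4 8 5 9)| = 4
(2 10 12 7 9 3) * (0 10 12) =[10, 1, 12, 2, 4, 5, 6, 9, 8, 3, 0, 11, 7] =(0 10)(2 12 7 9 3)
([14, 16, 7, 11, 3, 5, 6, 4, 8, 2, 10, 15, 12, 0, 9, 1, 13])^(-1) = [13, 15, 9, 4, 7, 5, 6, 2, 8, 14, 10, 3, 12, 16, 0, 11, 1]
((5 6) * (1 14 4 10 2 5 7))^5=((1 14 4 10 2 5 6 7))^5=(1 5 4 7 2 14 6 10)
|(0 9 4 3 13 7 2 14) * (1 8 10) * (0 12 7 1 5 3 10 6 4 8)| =|(0 9 8 6 4 10 5 3 13 1)(2 14 12 7)| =20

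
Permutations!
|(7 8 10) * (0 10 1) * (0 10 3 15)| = 12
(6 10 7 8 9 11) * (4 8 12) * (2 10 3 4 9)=[0, 1, 10, 4, 8, 5, 3, 12, 2, 11, 7, 6, 9]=(2 10 7 12 9 11 6 3 4 8)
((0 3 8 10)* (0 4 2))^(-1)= (0 2 4 10 8 3)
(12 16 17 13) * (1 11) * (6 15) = [0, 11, 2, 3, 4, 5, 15, 7, 8, 9, 10, 1, 16, 12, 14, 6, 17, 13] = (1 11)(6 15)(12 16 17 13)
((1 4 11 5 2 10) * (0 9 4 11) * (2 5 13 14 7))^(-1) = (0 4 9)(1 10 2 7 14 13 11)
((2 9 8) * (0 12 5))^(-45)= (12)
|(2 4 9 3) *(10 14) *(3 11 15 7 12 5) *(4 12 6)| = |(2 12 5 3)(4 9 11 15 7 6)(10 14)| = 12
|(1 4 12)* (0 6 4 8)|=|(0 6 4 12 1 8)|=6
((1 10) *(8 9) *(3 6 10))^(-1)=((1 3 6 10)(8 9))^(-1)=(1 10 6 3)(8 9)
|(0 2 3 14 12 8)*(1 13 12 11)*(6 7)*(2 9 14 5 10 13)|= 12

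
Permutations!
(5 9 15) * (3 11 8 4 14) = [0, 1, 2, 11, 14, 9, 6, 7, 4, 15, 10, 8, 12, 13, 3, 5] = (3 11 8 4 14)(5 9 15)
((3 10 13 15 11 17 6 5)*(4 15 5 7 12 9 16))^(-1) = (3 5 13 10)(4 16 9 12 7 6 17 11 15)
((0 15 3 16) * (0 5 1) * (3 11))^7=((0 15 11 3 16 5 1))^7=(16)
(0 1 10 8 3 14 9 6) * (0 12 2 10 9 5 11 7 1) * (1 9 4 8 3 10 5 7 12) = (1 4 8 10 3 14 7 9 6)(2 5 11 12) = [0, 4, 5, 14, 8, 11, 1, 9, 10, 6, 3, 12, 2, 13, 7]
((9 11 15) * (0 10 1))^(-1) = ((0 10 1)(9 11 15))^(-1) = (0 1 10)(9 15 11)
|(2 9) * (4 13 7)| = 6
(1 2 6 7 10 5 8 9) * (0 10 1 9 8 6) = (0 10 5 6 7 1 2) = [10, 2, 0, 3, 4, 6, 7, 1, 8, 9, 5]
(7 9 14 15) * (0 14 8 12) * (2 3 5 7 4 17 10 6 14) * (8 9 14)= [2, 1, 3, 5, 17, 7, 8, 14, 12, 9, 6, 11, 0, 13, 15, 4, 16, 10]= (0 2 3 5 7 14 15 4 17 10 6 8 12)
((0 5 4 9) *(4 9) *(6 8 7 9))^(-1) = (0 9 7 8 6 5)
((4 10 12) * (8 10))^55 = (4 12 10 8)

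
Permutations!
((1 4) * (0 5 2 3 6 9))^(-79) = ((0 5 2 3 6 9)(1 4))^(-79) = (0 9 6 3 2 5)(1 4)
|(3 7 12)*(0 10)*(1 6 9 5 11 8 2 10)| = 9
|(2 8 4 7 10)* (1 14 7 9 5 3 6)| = 11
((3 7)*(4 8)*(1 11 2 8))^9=(1 4 8 2 11)(3 7)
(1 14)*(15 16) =(1 14)(15 16) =[0, 14, 2, 3, 4, 5, 6, 7, 8, 9, 10, 11, 12, 13, 1, 16, 15]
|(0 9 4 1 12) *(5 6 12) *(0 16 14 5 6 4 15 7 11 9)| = 28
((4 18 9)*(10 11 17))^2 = ((4 18 9)(10 11 17))^2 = (4 9 18)(10 17 11)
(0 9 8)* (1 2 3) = (0 9 8)(1 2 3) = [9, 2, 3, 1, 4, 5, 6, 7, 0, 8]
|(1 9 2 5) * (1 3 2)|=6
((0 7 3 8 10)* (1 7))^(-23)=((0 1 7 3 8 10))^(-23)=(0 1 7 3 8 10)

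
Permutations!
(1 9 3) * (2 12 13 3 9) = [0, 2, 12, 1, 4, 5, 6, 7, 8, 9, 10, 11, 13, 3] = (1 2 12 13 3)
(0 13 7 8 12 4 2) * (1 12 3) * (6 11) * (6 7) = [13, 12, 0, 1, 2, 5, 11, 8, 3, 9, 10, 7, 4, 6] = (0 13 6 11 7 8 3 1 12 4 2)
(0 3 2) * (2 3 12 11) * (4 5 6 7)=[12, 1, 0, 3, 5, 6, 7, 4, 8, 9, 10, 2, 11]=(0 12 11 2)(4 5 6 7)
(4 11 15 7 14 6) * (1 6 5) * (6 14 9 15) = (1 14 5)(4 11 6)(7 9 15) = [0, 14, 2, 3, 11, 1, 4, 9, 8, 15, 10, 6, 12, 13, 5, 7]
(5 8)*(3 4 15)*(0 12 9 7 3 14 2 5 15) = (0 12 9 7 3 4)(2 5 8 15 14) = [12, 1, 5, 4, 0, 8, 6, 3, 15, 7, 10, 11, 9, 13, 2, 14]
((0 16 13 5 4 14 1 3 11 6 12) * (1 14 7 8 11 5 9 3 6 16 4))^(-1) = ((0 4 7 8 11 16 13 9 3 5 1 6 12))^(-1) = (0 12 6 1 5 3 9 13 16 11 8 7 4)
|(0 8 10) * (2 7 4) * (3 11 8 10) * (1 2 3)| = 14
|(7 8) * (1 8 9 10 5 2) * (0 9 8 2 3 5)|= 6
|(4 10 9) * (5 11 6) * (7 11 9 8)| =8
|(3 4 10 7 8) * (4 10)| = |(3 10 7 8)| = 4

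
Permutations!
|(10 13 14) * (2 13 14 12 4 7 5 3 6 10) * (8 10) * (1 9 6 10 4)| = 13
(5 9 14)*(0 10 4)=(0 10 4)(5 9 14)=[10, 1, 2, 3, 0, 9, 6, 7, 8, 14, 4, 11, 12, 13, 5]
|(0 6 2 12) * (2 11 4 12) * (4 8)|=|(0 6 11 8 4 12)|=6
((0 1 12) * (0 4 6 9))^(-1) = ((0 1 12 4 6 9))^(-1) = (0 9 6 4 12 1)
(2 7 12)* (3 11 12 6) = [0, 1, 7, 11, 4, 5, 3, 6, 8, 9, 10, 12, 2] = (2 7 6 3 11 12)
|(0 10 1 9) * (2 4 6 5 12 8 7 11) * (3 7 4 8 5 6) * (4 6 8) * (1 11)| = 18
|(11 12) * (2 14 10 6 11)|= 6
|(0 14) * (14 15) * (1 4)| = |(0 15 14)(1 4)| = 6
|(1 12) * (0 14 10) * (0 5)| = |(0 14 10 5)(1 12)| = 4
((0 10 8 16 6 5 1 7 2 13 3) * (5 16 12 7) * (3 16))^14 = ((0 10 8 12 7 2 13 16 6 3)(1 5))^14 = (0 7 6 8 13)(2 3 12 16 10)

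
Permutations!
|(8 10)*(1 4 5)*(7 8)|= |(1 4 5)(7 8 10)|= 3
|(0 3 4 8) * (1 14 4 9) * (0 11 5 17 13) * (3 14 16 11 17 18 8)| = 13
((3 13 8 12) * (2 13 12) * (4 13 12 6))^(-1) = (2 8 13 4 6 3 12) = ((2 12 3 6 4 13 8))^(-1)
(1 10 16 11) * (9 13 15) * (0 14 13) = (0 14 13 15 9)(1 10 16 11) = [14, 10, 2, 3, 4, 5, 6, 7, 8, 0, 16, 1, 12, 15, 13, 9, 11]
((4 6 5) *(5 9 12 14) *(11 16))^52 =((4 6 9 12 14 5)(11 16))^52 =(16)(4 14 9)(5 12 6)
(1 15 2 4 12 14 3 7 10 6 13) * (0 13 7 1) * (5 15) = (0 13)(1 5 15 2 4 12 14 3)(6 7 10) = [13, 5, 4, 1, 12, 15, 7, 10, 8, 9, 6, 11, 14, 0, 3, 2]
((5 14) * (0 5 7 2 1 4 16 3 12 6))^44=(16)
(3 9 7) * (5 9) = (3 5 9 7) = [0, 1, 2, 5, 4, 9, 6, 3, 8, 7]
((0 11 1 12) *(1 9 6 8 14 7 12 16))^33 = (0 11 9 6 8 14 7 12)(1 16)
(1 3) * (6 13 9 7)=(1 3)(6 13 9 7)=[0, 3, 2, 1, 4, 5, 13, 6, 8, 7, 10, 11, 12, 9]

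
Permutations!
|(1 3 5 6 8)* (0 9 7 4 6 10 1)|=12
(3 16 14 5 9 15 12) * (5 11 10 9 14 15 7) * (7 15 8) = [0, 1, 2, 16, 4, 14, 6, 5, 7, 15, 9, 10, 3, 13, 11, 12, 8] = (3 16 8 7 5 14 11 10 9 15 12)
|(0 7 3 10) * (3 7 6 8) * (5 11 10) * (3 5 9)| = 6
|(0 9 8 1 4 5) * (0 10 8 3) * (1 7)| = |(0 9 3)(1 4 5 10 8 7)| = 6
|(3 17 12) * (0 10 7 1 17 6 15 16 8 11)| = |(0 10 7 1 17 12 3 6 15 16 8 11)| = 12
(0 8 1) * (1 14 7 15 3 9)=(0 8 14 7 15 3 9 1)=[8, 0, 2, 9, 4, 5, 6, 15, 14, 1, 10, 11, 12, 13, 7, 3]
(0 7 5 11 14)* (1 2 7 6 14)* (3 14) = (0 6 3 14)(1 2 7 5 11) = [6, 2, 7, 14, 4, 11, 3, 5, 8, 9, 10, 1, 12, 13, 0]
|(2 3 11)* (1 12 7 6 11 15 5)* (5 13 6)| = |(1 12 7 5)(2 3 15 13 6 11)| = 12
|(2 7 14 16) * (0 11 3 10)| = |(0 11 3 10)(2 7 14 16)| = 4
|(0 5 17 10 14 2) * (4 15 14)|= 8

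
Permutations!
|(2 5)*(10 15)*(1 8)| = 2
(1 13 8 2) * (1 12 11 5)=(1 13 8 2 12 11 5)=[0, 13, 12, 3, 4, 1, 6, 7, 2, 9, 10, 5, 11, 8]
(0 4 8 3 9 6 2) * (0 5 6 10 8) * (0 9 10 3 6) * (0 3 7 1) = [4, 0, 5, 10, 9, 3, 2, 1, 6, 7, 8] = (0 4 9 7 1)(2 5 3 10 8 6)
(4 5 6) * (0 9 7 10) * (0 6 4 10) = (0 9 7)(4 5)(6 10) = [9, 1, 2, 3, 5, 4, 10, 0, 8, 7, 6]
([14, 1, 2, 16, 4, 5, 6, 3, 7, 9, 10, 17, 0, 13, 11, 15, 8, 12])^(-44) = (0 14 11 17 12)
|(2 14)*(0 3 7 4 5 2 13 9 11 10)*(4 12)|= 12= |(0 3 7 12 4 5 2 14 13 9 11 10)|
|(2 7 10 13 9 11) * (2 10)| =|(2 7)(9 11 10 13)| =4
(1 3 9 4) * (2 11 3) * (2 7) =(1 7 2 11 3 9 4) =[0, 7, 11, 9, 1, 5, 6, 2, 8, 4, 10, 3]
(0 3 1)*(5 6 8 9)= [3, 0, 2, 1, 4, 6, 8, 7, 9, 5]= (0 3 1)(5 6 8 9)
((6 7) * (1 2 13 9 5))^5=((1 2 13 9 5)(6 7))^5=(13)(6 7)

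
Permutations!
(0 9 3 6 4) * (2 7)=[9, 1, 7, 6, 0, 5, 4, 2, 8, 3]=(0 9 3 6 4)(2 7)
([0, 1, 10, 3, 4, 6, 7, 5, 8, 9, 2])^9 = (2 10)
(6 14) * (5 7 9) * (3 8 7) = (3 8 7 9 5)(6 14) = [0, 1, 2, 8, 4, 3, 14, 9, 7, 5, 10, 11, 12, 13, 6]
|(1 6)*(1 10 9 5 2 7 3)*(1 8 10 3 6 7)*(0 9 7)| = 5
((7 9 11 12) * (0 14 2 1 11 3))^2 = (0 2 11 7 3 14 1 12 9)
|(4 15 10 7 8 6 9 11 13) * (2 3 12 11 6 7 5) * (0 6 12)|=|(0 6 9 12 11 13 4 15 10 5 2 3)(7 8)|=12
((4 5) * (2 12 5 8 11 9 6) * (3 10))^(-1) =(2 6 9 11 8 4 5 12)(3 10) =((2 12 5 4 8 11 9 6)(3 10))^(-1)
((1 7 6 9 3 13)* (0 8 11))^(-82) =(0 11 8)(1 6 3)(7 9 13)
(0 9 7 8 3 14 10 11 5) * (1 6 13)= (0 9 7 8 3 14 10 11 5)(1 6 13)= [9, 6, 2, 14, 4, 0, 13, 8, 3, 7, 11, 5, 12, 1, 10]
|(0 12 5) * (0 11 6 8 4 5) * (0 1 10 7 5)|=10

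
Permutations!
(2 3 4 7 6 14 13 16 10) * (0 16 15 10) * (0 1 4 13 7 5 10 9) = (0 16 1 4 5 10 2 3 13 15 9)(6 14 7) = [16, 4, 3, 13, 5, 10, 14, 6, 8, 0, 2, 11, 12, 15, 7, 9, 1]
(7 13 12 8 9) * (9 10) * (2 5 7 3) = (2 5 7 13 12 8 10 9 3) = [0, 1, 5, 2, 4, 7, 6, 13, 10, 3, 9, 11, 8, 12]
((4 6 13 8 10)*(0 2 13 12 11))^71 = ((0 2 13 8 10 4 6 12 11))^71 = (0 11 12 6 4 10 8 13 2)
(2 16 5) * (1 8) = (1 8)(2 16 5) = [0, 8, 16, 3, 4, 2, 6, 7, 1, 9, 10, 11, 12, 13, 14, 15, 5]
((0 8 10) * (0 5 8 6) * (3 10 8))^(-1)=((0 6)(3 10 5))^(-1)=(0 6)(3 5 10)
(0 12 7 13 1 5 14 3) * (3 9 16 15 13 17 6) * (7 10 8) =(0 12 10 8 7 17 6 3)(1 5 14 9 16 15 13) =[12, 5, 2, 0, 4, 14, 3, 17, 7, 16, 8, 11, 10, 1, 9, 13, 15, 6]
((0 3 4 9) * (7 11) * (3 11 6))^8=(0 11 7 6 3 4 9)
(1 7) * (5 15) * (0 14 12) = (0 14 12)(1 7)(5 15) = [14, 7, 2, 3, 4, 15, 6, 1, 8, 9, 10, 11, 0, 13, 12, 5]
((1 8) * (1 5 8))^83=((5 8))^83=(5 8)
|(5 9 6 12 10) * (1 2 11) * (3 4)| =30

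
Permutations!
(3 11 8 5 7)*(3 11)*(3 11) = (3 11 8 5 7) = [0, 1, 2, 11, 4, 7, 6, 3, 5, 9, 10, 8]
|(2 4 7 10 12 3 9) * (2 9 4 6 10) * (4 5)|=8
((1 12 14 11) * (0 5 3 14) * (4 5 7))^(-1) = ((0 7 4 5 3 14 11 1 12))^(-1) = (0 12 1 11 14 3 5 4 7)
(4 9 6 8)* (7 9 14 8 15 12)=[0, 1, 2, 3, 14, 5, 15, 9, 4, 6, 10, 11, 7, 13, 8, 12]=(4 14 8)(6 15 12 7 9)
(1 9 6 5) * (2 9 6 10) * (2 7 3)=(1 6 5)(2 9 10 7 3)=[0, 6, 9, 2, 4, 1, 5, 3, 8, 10, 7]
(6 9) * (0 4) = (0 4)(6 9) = [4, 1, 2, 3, 0, 5, 9, 7, 8, 6]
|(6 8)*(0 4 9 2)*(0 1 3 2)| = |(0 4 9)(1 3 2)(6 8)| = 6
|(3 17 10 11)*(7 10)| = |(3 17 7 10 11)| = 5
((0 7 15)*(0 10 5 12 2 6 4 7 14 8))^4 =(0 14 8)(2 15)(4 5)(6 10)(7 12)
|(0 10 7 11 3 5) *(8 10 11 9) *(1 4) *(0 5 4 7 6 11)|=|(1 7 9 8 10 6 11 3 4)|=9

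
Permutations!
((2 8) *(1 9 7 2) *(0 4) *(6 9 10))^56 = ((0 4)(1 10 6 9 7 2 8))^56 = (10)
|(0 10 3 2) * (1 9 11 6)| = 4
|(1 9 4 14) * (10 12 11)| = 12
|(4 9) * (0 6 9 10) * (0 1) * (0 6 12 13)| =|(0 12 13)(1 6 9 4 10)| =15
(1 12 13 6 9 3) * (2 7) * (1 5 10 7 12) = (2 12 13 6 9 3 5 10 7) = [0, 1, 12, 5, 4, 10, 9, 2, 8, 3, 7, 11, 13, 6]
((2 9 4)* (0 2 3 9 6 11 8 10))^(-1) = (0 10 8 11 6 2)(3 4 9)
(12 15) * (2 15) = (2 15 12) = [0, 1, 15, 3, 4, 5, 6, 7, 8, 9, 10, 11, 2, 13, 14, 12]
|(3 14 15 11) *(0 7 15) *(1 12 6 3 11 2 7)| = 6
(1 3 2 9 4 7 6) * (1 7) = (1 3 2 9 4)(6 7) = [0, 3, 9, 2, 1, 5, 7, 6, 8, 4]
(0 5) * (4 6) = (0 5)(4 6) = [5, 1, 2, 3, 6, 0, 4]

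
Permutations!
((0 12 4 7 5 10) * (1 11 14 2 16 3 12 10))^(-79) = (0 10)(1 11 14 2 16 3 12 4 7 5)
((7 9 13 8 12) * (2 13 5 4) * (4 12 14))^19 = ((2 13 8 14 4)(5 12 7 9))^19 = (2 4 14 8 13)(5 9 7 12)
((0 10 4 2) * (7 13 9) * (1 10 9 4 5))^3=(0 13)(2 7)(4 9)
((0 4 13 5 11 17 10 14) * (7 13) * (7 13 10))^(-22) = (0 17 4 7 13 10 5 14 11) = ((0 4 13 5 11 17 7 10 14))^(-22)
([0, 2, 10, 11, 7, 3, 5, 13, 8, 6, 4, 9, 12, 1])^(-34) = (1 10 7)(2 4 13)(3 11 9 6 5)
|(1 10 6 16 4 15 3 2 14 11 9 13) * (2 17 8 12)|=15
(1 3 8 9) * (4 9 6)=(1 3 8 6 4 9)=[0, 3, 2, 8, 9, 5, 4, 7, 6, 1]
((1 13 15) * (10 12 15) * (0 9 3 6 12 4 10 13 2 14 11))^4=(0 12 14 3 1)(2 9 15 11 6)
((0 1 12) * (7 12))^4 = ((0 1 7 12))^4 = (12)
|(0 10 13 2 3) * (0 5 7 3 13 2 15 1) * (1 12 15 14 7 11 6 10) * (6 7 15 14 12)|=|(0 1)(2 13 12 14 15 6 10)(3 5 11 7)|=28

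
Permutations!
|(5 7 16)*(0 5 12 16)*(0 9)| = |(0 5 7 9)(12 16)| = 4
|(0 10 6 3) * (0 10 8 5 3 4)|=7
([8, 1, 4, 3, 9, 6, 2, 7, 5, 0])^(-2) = (0 4 6 8 9 2 5)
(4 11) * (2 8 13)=(2 8 13)(4 11)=[0, 1, 8, 3, 11, 5, 6, 7, 13, 9, 10, 4, 12, 2]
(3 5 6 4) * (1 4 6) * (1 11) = (1 4 3 5 11) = [0, 4, 2, 5, 3, 11, 6, 7, 8, 9, 10, 1]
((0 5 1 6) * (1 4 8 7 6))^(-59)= ((0 5 4 8 7 6))^(-59)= (0 5 4 8 7 6)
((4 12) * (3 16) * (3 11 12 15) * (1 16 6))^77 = (1 15 11 6 4 16 3 12)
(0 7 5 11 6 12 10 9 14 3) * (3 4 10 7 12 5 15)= [12, 1, 2, 0, 10, 11, 5, 15, 8, 14, 9, 6, 7, 13, 4, 3]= (0 12 7 15 3)(4 10 9 14)(5 11 6)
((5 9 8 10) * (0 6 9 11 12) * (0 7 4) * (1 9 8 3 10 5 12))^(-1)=(0 4 7 12 10 3 9 1 11 5 8 6)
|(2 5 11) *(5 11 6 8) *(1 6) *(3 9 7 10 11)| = 12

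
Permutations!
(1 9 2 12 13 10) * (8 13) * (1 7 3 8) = [0, 9, 12, 8, 4, 5, 6, 3, 13, 2, 7, 11, 1, 10] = (1 9 2 12)(3 8 13 10 7)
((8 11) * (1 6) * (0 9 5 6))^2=(11)(0 5 1 9 6)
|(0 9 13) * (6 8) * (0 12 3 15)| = |(0 9 13 12 3 15)(6 8)| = 6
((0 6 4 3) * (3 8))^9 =(0 3 8 4 6)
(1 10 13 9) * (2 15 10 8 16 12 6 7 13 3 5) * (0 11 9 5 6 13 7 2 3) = [11, 8, 15, 6, 4, 3, 2, 7, 16, 1, 0, 9, 13, 5, 14, 10, 12] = (0 11 9 1 8 16 12 13 5 3 6 2 15 10)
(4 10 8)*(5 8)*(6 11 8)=(4 10 5 6 11 8)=[0, 1, 2, 3, 10, 6, 11, 7, 4, 9, 5, 8]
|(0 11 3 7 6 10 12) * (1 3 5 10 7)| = 10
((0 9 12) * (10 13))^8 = ((0 9 12)(10 13))^8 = (13)(0 12 9)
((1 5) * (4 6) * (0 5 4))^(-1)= ((0 5 1 4 6))^(-1)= (0 6 4 1 5)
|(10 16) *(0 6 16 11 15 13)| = 7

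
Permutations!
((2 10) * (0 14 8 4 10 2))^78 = (0 4 14 10 8)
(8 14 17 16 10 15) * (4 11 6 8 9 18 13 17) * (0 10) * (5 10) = (0 5 10 15 9 18 13 17 16)(4 11 6 8 14) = [5, 1, 2, 3, 11, 10, 8, 7, 14, 18, 15, 6, 12, 17, 4, 9, 0, 16, 13]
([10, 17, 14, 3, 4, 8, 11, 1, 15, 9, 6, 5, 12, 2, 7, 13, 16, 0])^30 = (0 5 2 17 11 13 1 6 15 7 10 8 14)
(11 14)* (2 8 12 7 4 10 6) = (2 8 12 7 4 10 6)(11 14) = [0, 1, 8, 3, 10, 5, 2, 4, 12, 9, 6, 14, 7, 13, 11]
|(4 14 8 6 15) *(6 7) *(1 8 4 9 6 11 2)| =|(1 8 7 11 2)(4 14)(6 15 9)| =30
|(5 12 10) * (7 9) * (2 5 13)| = 10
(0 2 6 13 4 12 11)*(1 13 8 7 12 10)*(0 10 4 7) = (0 2 6 8)(1 13 7 12 11 10) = [2, 13, 6, 3, 4, 5, 8, 12, 0, 9, 1, 10, 11, 7]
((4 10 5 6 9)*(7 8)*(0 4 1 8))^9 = ((0 4 10 5 6 9 1 8 7))^9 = (10)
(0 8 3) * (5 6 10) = (0 8 3)(5 6 10) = [8, 1, 2, 0, 4, 6, 10, 7, 3, 9, 5]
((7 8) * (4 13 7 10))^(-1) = ((4 13 7 8 10))^(-1) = (4 10 8 7 13)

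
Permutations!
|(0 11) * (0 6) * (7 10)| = 6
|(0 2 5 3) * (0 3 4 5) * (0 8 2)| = |(2 8)(4 5)| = 2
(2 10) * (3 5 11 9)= (2 10)(3 5 11 9)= [0, 1, 10, 5, 4, 11, 6, 7, 8, 3, 2, 9]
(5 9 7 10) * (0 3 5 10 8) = (10)(0 3 5 9 7 8) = [3, 1, 2, 5, 4, 9, 6, 8, 0, 7, 10]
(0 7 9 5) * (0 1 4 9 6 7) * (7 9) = (1 4 7 6 9 5) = [0, 4, 2, 3, 7, 1, 9, 6, 8, 5]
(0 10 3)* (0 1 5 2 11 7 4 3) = [10, 5, 11, 1, 3, 2, 6, 4, 8, 9, 0, 7] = (0 10)(1 5 2 11 7 4 3)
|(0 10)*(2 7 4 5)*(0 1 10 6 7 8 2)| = |(0 6 7 4 5)(1 10)(2 8)| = 10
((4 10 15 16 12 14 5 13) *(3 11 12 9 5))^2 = (3 12)(4 15 9 13 10 16 5)(11 14)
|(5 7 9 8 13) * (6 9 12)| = |(5 7 12 6 9 8 13)| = 7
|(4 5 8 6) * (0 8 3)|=|(0 8 6 4 5 3)|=6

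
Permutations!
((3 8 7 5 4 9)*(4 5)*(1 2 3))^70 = (9)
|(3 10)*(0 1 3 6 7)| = 6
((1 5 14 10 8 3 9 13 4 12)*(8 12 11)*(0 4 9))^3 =((0 4 11 8 3)(1 5 14 10 12)(9 13))^3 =(0 8 4 3 11)(1 10 5 12 14)(9 13)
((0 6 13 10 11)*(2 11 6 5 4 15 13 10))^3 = (0 15 11 4 2 5 13)(6 10) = ((0 5 4 15 13 2 11)(6 10))^3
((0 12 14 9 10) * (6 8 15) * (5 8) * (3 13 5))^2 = (0 14 10 12 9)(3 5 15)(6 13 8)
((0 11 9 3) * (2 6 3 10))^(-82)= ((0 11 9 10 2 6 3))^(-82)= (0 9 2 3 11 10 6)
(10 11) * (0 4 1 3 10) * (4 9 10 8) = (0 9 10 11)(1 3 8 4) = [9, 3, 2, 8, 1, 5, 6, 7, 4, 10, 11, 0]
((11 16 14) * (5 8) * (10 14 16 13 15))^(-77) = ((16)(5 8)(10 14 11 13 15))^(-77) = (16)(5 8)(10 13 14 15 11)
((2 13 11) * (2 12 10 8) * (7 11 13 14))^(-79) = (2 10 11 14 8 12 7)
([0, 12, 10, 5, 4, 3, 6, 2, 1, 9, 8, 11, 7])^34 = [0, 10, 12, 3, 4, 5, 6, 1, 2, 9, 7, 11, 8]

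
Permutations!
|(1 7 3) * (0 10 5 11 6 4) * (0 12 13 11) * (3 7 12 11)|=|(0 10 5)(1 12 13 3)(4 11 6)|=12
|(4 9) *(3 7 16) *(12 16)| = |(3 7 12 16)(4 9)| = 4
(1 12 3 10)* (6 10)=(1 12 3 6 10)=[0, 12, 2, 6, 4, 5, 10, 7, 8, 9, 1, 11, 3]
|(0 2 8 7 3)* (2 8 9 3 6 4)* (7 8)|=7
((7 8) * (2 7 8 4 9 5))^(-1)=((2 7 4 9 5))^(-1)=(2 5 9 4 7)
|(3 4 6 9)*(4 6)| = 3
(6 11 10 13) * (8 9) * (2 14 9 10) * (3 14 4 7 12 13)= [0, 1, 4, 14, 7, 5, 11, 12, 10, 8, 3, 2, 13, 6, 9]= (2 4 7 12 13 6 11)(3 14 9 8 10)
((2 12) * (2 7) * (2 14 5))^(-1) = (2 5 14 7 12)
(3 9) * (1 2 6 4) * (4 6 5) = (1 2 5 4)(3 9) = [0, 2, 5, 9, 1, 4, 6, 7, 8, 3]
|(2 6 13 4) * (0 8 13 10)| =7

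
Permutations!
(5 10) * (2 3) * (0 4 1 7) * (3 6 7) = (0 4 1 3 2 6 7)(5 10) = [4, 3, 6, 2, 1, 10, 7, 0, 8, 9, 5]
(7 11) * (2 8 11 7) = [0, 1, 8, 3, 4, 5, 6, 7, 11, 9, 10, 2] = (2 8 11)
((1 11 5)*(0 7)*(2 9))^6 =(11)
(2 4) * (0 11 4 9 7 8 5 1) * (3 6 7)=(0 11 4 2 9 3 6 7 8 5 1)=[11, 0, 9, 6, 2, 1, 7, 8, 5, 3, 10, 4]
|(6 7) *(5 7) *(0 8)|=|(0 8)(5 7 6)|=6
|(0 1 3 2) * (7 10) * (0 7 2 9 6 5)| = |(0 1 3 9 6 5)(2 7 10)| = 6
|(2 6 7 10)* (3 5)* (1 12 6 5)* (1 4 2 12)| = |(2 5 3 4)(6 7 10 12)| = 4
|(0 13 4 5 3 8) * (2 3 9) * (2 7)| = 9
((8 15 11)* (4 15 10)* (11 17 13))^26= (4 8 13 15 10 11 17)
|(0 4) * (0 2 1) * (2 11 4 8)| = 4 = |(0 8 2 1)(4 11)|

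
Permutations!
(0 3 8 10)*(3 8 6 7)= [8, 1, 2, 6, 4, 5, 7, 3, 10, 9, 0]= (0 8 10)(3 6 7)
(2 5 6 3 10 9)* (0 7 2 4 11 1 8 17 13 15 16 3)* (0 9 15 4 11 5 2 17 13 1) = (0 7 17 1 8 13 4 5 6 9 11)(3 10 15 16) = [7, 8, 2, 10, 5, 6, 9, 17, 13, 11, 15, 0, 12, 4, 14, 16, 3, 1]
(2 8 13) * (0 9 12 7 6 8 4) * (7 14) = (0 9 12 14 7 6 8 13 2 4) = [9, 1, 4, 3, 0, 5, 8, 6, 13, 12, 10, 11, 14, 2, 7]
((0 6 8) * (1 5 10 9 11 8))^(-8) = ((0 6 1 5 10 9 11 8))^(-8) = (11)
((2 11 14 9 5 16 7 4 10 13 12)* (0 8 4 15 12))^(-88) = (0 4 13 8 10)(2 14 5 7 12 11 9 16 15)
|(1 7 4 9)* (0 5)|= 4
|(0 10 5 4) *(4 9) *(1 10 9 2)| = |(0 9 4)(1 10 5 2)| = 12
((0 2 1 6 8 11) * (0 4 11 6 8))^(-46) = ((0 2 1 8 6)(4 11))^(-46) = (11)(0 6 8 1 2)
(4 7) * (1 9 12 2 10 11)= (1 9 12 2 10 11)(4 7)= [0, 9, 10, 3, 7, 5, 6, 4, 8, 12, 11, 1, 2]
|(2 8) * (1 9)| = 2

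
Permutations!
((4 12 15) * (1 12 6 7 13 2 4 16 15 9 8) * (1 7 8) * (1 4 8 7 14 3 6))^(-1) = (1 4 9 12)(2 13 7 6 3 14 8)(15 16)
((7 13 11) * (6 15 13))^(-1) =((6 15 13 11 7))^(-1) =(6 7 11 13 15)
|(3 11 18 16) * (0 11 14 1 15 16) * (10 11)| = |(0 10 11 18)(1 15 16 3 14)| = 20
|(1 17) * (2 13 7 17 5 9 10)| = 8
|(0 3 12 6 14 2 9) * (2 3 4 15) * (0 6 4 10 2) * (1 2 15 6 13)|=60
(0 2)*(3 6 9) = (0 2)(3 6 9) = [2, 1, 0, 6, 4, 5, 9, 7, 8, 3]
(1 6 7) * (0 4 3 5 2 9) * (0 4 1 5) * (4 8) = (0 1 6 7 5 2 9 8 4 3) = [1, 6, 9, 0, 3, 2, 7, 5, 4, 8]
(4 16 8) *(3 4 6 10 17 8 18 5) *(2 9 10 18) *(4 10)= [0, 1, 9, 10, 16, 3, 18, 7, 6, 4, 17, 11, 12, 13, 14, 15, 2, 8, 5]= (2 9 4 16)(3 10 17 8 6 18 5)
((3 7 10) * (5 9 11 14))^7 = (3 7 10)(5 14 11 9)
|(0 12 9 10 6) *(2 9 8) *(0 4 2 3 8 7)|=30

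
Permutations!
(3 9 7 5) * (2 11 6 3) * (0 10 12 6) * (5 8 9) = (0 10 12 6 3 5 2 11)(7 8 9) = [10, 1, 11, 5, 4, 2, 3, 8, 9, 7, 12, 0, 6]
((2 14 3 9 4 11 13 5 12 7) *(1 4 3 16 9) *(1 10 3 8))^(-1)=(1 8 9 16 14 2 7 12 5 13 11 4)(3 10)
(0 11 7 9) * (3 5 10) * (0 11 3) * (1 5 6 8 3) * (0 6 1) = [0, 5, 2, 1, 4, 10, 8, 9, 3, 11, 6, 7] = (1 5 10 6 8 3)(7 9 11)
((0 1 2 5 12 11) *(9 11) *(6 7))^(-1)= (0 11 9 12 5 2 1)(6 7)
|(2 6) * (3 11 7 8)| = 4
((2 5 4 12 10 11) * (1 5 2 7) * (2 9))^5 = (1 11 12 5 7 10 4)(2 9)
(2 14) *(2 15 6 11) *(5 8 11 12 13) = (2 14 15 6 12 13 5 8 11) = [0, 1, 14, 3, 4, 8, 12, 7, 11, 9, 10, 2, 13, 5, 15, 6]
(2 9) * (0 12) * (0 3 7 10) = [12, 1, 9, 7, 4, 5, 6, 10, 8, 2, 0, 11, 3] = (0 12 3 7 10)(2 9)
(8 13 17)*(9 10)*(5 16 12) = [0, 1, 2, 3, 4, 16, 6, 7, 13, 10, 9, 11, 5, 17, 14, 15, 12, 8] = (5 16 12)(8 13 17)(9 10)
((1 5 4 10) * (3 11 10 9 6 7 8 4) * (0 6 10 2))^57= ((0 6 7 8 4 9 10 1 5 3 11 2))^57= (0 3 10 8)(1 4 6 11)(2 5 9 7)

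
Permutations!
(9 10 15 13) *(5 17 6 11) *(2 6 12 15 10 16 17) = (2 6 11 5)(9 16 17 12 15 13) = [0, 1, 6, 3, 4, 2, 11, 7, 8, 16, 10, 5, 15, 9, 14, 13, 17, 12]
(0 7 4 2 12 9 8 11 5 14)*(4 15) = [7, 1, 12, 3, 2, 14, 6, 15, 11, 8, 10, 5, 9, 13, 0, 4] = (0 7 15 4 2 12 9 8 11 5 14)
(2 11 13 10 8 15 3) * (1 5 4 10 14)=(1 5 4 10 8 15 3 2 11 13 14)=[0, 5, 11, 2, 10, 4, 6, 7, 15, 9, 8, 13, 12, 14, 1, 3]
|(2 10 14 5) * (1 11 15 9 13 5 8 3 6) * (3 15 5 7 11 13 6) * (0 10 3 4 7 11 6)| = 18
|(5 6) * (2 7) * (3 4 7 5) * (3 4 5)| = 6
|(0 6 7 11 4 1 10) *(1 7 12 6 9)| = 12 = |(0 9 1 10)(4 7 11)(6 12)|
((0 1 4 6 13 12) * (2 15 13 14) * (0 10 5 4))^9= ((0 1)(2 15 13 12 10 5 4 6 14))^9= (15)(0 1)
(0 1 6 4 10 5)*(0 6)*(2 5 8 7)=(0 1)(2 5 6 4 10 8 7)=[1, 0, 5, 3, 10, 6, 4, 2, 7, 9, 8]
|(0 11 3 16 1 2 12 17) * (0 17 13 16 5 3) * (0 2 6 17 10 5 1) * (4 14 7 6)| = |(0 11 2 12 13 16)(1 4 14 7 6 17 10 5 3)| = 18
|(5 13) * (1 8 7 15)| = 4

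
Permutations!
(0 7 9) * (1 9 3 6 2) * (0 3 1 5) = (0 7 1 9 3 6 2 5) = [7, 9, 5, 6, 4, 0, 2, 1, 8, 3]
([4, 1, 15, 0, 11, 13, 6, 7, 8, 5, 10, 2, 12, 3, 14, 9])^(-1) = [3, 1, 11, 13, 0, 9, 6, 7, 8, 15, 10, 4, 12, 5, 14, 2]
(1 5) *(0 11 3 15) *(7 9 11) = [7, 5, 2, 15, 4, 1, 6, 9, 8, 11, 10, 3, 12, 13, 14, 0] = (0 7 9 11 3 15)(1 5)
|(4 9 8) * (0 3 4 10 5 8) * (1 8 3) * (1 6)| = 9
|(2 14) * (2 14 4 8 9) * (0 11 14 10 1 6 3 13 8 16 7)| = 14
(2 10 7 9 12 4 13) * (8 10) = (2 8 10 7 9 12 4 13) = [0, 1, 8, 3, 13, 5, 6, 9, 10, 12, 7, 11, 4, 2]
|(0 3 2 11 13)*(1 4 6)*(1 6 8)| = 15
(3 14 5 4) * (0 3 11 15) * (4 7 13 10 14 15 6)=(0 3 15)(4 11 6)(5 7 13 10 14)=[3, 1, 2, 15, 11, 7, 4, 13, 8, 9, 14, 6, 12, 10, 5, 0]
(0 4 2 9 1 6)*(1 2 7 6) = [4, 1, 9, 3, 7, 5, 0, 6, 8, 2] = (0 4 7 6)(2 9)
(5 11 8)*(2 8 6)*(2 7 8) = (5 11 6 7 8) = [0, 1, 2, 3, 4, 11, 7, 8, 5, 9, 10, 6]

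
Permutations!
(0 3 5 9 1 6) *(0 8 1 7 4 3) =(1 6 8)(3 5 9 7 4) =[0, 6, 2, 5, 3, 9, 8, 4, 1, 7]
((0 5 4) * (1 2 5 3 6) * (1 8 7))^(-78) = (0 8 2)(1 4 6)(3 7 5)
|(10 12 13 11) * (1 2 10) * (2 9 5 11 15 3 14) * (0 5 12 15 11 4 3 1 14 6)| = 45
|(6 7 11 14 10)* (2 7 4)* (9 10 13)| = 9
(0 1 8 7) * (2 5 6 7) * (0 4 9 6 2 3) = [1, 8, 5, 0, 9, 2, 7, 4, 3, 6] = (0 1 8 3)(2 5)(4 9 6 7)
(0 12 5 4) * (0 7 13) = [12, 1, 2, 3, 7, 4, 6, 13, 8, 9, 10, 11, 5, 0] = (0 12 5 4 7 13)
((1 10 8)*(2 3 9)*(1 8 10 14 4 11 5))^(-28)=((1 14 4 11 5)(2 3 9))^(-28)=(1 4 5 14 11)(2 9 3)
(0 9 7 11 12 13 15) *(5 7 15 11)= (0 9 15)(5 7)(11 12 13)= [9, 1, 2, 3, 4, 7, 6, 5, 8, 15, 10, 12, 13, 11, 14, 0]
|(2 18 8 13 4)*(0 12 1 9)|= 20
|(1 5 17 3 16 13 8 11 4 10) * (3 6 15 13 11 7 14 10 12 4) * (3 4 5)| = 15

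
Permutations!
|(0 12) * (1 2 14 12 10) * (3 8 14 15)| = |(0 10 1 2 15 3 8 14 12)| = 9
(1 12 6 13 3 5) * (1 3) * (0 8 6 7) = (0 8 6 13 1 12 7)(3 5) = [8, 12, 2, 5, 4, 3, 13, 0, 6, 9, 10, 11, 7, 1]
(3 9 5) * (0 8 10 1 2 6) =(0 8 10 1 2 6)(3 9 5) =[8, 2, 6, 9, 4, 3, 0, 7, 10, 5, 1]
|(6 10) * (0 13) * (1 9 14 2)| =4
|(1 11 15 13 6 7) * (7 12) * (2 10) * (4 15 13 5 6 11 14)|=8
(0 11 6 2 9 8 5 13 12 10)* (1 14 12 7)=[11, 14, 9, 3, 4, 13, 2, 1, 5, 8, 0, 6, 10, 7, 12]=(0 11 6 2 9 8 5 13 7 1 14 12 10)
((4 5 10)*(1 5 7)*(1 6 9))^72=(1 10 7 9 5 4 6)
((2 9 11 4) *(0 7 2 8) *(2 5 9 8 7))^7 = ((0 2 8)(4 7 5 9 11))^7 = (0 2 8)(4 5 11 7 9)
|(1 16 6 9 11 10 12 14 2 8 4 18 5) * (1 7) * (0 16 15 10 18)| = 16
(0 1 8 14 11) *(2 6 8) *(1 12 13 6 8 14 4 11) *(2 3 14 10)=(0 12 13 6 10 2 8 4 11)(1 3 14)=[12, 3, 8, 14, 11, 5, 10, 7, 4, 9, 2, 0, 13, 6, 1]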